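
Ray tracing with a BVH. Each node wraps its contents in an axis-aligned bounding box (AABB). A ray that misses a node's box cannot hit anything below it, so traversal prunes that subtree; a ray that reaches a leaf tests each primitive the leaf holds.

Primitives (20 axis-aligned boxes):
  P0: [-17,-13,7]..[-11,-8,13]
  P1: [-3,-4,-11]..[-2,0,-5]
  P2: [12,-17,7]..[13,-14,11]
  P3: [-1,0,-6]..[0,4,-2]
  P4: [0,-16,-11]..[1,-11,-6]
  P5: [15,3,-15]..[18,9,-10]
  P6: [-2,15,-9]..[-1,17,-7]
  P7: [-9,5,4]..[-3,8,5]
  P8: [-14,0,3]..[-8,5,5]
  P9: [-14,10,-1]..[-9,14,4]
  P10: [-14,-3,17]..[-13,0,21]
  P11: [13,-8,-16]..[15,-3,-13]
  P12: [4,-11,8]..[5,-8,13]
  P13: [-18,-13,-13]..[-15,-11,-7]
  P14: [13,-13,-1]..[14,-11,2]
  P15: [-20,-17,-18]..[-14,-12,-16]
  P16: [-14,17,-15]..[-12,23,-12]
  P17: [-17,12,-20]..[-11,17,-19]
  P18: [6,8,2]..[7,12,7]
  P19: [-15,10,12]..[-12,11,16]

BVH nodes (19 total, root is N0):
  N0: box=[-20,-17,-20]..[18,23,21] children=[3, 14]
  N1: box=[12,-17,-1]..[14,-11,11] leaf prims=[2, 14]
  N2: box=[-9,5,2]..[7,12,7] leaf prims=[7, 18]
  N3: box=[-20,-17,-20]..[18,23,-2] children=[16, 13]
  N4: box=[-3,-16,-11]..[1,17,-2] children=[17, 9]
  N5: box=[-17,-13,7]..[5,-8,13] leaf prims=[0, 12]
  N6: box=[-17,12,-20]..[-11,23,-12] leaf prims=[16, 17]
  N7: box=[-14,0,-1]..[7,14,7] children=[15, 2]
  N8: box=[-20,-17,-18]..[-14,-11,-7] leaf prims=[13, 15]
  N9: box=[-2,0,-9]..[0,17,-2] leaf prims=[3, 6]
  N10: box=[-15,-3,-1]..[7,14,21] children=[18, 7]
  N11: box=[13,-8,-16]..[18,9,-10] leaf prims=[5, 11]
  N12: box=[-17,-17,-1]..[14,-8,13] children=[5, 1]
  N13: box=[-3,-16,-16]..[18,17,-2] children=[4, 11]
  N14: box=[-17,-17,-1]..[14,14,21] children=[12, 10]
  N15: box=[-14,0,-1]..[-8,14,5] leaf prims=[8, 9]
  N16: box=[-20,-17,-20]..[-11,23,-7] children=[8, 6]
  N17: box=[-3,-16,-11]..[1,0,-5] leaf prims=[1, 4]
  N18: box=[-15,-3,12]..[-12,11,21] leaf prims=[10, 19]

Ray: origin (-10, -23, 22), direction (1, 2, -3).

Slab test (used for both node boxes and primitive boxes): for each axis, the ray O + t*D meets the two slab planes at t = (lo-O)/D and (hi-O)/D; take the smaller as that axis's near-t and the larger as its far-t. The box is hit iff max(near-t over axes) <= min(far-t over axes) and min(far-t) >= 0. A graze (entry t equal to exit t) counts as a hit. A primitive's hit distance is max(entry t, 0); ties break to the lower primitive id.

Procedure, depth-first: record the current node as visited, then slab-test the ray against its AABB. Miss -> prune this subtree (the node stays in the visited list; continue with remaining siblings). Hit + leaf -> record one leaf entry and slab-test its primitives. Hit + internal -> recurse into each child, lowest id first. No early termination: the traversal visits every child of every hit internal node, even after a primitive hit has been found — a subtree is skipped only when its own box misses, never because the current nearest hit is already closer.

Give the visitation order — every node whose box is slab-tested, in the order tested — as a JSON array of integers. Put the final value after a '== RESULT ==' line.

Trace the traversal:
N0 x:[-10,28] y:[3,23] z:[1/3,14] -> hit [3,14], descend [3, 14]
  N3 x:[-10,28] y:[3,23] z:[8,14] -> hit [8,14], descend [13, 16]
    N13 x:[7,28] y:[7/2,20] z:[8,38/3] -> hit [8,38/3], descend [4, 11]
      N4 x:[7,11] y:[7/2,20] z:[8,11] -> hit [8,11], descend [9, 17]
        N9 x:[8,10] y:[23/2,20] z:[8,31/3] -> miss, prune
        N17 x:[7,11] y:[7/2,23/2] z:[9,11] -> hit [9,11] leaf, test {P1(miss), P4(miss)}
      N11 x:[23,28] y:[15/2,16] z:[32/3,38/3] -> miss, prune
    N16 x:[-10,-1] y:[3,23] z:[29/3,14] -> miss, prune
  N14 x:[-7,24] y:[3,37/2] z:[1/3,23/3] -> hit [3,23/3], descend [10, 12]
    N10 x:[-5,17] y:[10,37/2] z:[1/3,23/3] -> miss, prune
    N12 x:[-7,24] y:[3,15/2] z:[3,23/3] -> hit [3,15/2], descend [1, 5]
      N1 x:[22,24] y:[3,6] z:[11/3,23/3] -> miss, prune
      N5 x:[-7,15] y:[5,15/2] z:[3,5] -> hit [5,5] leaf, test {P0(miss), P12(miss)}

13 AABB tests over nodes [0, 3, 13, 4, 9, 17, 11, 16, 14, 10, 12, 1, 5]; 2 leaves entered; closest miss.

== RESULT ==
[0, 3, 13, 4, 9, 17, 11, 16, 14, 10, 12, 1, 5]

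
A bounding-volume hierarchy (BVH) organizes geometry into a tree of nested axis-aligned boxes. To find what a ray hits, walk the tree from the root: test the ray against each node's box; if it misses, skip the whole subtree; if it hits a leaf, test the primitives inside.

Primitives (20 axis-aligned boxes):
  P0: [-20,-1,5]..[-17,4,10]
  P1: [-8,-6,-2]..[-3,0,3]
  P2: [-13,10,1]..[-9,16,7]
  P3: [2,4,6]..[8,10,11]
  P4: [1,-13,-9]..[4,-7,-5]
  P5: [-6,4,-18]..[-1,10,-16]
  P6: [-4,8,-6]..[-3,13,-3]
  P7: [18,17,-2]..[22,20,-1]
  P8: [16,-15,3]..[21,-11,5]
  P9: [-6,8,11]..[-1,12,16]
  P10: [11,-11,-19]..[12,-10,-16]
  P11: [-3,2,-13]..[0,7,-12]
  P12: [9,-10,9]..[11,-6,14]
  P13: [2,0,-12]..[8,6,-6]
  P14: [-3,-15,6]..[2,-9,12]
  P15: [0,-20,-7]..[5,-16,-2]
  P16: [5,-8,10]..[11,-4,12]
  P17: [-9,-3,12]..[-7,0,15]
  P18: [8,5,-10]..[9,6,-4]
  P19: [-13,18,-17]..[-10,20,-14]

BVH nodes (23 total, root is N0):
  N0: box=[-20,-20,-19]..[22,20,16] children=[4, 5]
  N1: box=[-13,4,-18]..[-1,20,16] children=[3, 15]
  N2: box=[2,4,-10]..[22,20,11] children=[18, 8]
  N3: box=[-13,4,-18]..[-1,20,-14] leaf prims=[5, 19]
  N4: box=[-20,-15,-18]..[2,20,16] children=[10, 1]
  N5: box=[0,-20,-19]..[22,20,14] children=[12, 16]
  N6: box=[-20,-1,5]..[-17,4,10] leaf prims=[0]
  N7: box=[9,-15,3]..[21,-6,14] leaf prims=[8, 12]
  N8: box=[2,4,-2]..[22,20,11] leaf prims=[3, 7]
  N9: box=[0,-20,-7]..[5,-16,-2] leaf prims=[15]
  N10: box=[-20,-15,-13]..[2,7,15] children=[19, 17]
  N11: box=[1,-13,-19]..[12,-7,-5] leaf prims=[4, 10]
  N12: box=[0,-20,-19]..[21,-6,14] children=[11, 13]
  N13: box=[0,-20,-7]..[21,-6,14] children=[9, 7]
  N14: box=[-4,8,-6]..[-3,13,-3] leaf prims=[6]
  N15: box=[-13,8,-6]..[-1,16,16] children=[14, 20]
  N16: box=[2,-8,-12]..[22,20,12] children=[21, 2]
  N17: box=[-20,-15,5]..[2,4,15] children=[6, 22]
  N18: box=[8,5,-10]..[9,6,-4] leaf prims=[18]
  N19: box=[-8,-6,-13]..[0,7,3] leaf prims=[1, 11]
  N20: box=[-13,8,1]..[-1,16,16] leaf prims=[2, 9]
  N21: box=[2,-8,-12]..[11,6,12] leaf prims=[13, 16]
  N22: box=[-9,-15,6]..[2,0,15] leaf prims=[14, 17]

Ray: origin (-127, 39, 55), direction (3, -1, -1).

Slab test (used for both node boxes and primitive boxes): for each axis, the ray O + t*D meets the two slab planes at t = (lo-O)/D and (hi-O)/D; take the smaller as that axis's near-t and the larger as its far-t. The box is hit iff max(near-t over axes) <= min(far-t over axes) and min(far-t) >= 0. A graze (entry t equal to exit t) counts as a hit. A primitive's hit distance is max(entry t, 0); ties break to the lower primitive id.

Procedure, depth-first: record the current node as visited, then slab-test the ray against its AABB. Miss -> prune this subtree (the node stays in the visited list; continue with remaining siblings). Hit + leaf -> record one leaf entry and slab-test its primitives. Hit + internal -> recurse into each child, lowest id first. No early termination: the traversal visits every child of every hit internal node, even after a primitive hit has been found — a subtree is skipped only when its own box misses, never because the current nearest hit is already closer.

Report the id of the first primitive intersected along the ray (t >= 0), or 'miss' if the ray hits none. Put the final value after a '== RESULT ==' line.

Walk:
N0 x:[107/3,149/3] y:[19,59] z:[39,74] -> hit [39,149/3], descend [4, 5]
  N4 x:[107/3,43] y:[19,54] z:[39,73] -> hit [39,43], descend [1, 10]
    N1 x:[38,42] y:[19,35] z:[39,73] -> miss, prune
    N10 x:[107/3,43] y:[32,54] z:[40,68] -> hit [40,43], descend [17, 19]
      N17 x:[107/3,43] y:[35,54] z:[40,50] -> hit [40,43], descend [6, 22]
        N6 x:[107/3,110/3] y:[35,40] z:[45,50] -> miss, prune
        N22 x:[118/3,43] y:[39,54] z:[40,49] -> hit [40,43] leaf, test {P14(miss), P17@t=40}
      N19 x:[119/3,127/3] y:[32,45] z:[52,68] -> miss, prune
  N5 x:[127/3,149/3] y:[19,59] z:[41,74] -> hit [127/3,149/3], descend [12, 16]
    N12 x:[127/3,148/3] y:[45,59] z:[41,74] -> hit [45,148/3], descend [11, 13]
      N11 x:[128/3,139/3] y:[46,52] z:[60,74] -> miss, prune
      N13 x:[127/3,148/3] y:[45,59] z:[41,62] -> hit [45,148/3], descend [7, 9]
        N7 x:[136/3,148/3] y:[45,54] z:[41,52] -> hit [136/3,148/3] leaf, test {P8(miss), P12@t=136/3}
        N9 x:[127/3,44] y:[55,59] z:[57,62] -> miss, prune
    N16 x:[43,149/3] y:[19,47] z:[43,67] -> hit [43,47], descend [2, 21]
      N2 x:[43,149/3] y:[19,35] z:[44,65] -> miss, prune
      N21 x:[43,46] y:[33,47] z:[43,67] -> hit [43,46] leaf, test {P13(miss), P16@t=44}

Visited [0, 4, 1, 10, 17, 6, 22, 19, 5, 12, 11, 13, 7, 9, 16, 2, 21]. Tests: 17 box, 3 leaf. Nearest: P17.

== RESULT ==
17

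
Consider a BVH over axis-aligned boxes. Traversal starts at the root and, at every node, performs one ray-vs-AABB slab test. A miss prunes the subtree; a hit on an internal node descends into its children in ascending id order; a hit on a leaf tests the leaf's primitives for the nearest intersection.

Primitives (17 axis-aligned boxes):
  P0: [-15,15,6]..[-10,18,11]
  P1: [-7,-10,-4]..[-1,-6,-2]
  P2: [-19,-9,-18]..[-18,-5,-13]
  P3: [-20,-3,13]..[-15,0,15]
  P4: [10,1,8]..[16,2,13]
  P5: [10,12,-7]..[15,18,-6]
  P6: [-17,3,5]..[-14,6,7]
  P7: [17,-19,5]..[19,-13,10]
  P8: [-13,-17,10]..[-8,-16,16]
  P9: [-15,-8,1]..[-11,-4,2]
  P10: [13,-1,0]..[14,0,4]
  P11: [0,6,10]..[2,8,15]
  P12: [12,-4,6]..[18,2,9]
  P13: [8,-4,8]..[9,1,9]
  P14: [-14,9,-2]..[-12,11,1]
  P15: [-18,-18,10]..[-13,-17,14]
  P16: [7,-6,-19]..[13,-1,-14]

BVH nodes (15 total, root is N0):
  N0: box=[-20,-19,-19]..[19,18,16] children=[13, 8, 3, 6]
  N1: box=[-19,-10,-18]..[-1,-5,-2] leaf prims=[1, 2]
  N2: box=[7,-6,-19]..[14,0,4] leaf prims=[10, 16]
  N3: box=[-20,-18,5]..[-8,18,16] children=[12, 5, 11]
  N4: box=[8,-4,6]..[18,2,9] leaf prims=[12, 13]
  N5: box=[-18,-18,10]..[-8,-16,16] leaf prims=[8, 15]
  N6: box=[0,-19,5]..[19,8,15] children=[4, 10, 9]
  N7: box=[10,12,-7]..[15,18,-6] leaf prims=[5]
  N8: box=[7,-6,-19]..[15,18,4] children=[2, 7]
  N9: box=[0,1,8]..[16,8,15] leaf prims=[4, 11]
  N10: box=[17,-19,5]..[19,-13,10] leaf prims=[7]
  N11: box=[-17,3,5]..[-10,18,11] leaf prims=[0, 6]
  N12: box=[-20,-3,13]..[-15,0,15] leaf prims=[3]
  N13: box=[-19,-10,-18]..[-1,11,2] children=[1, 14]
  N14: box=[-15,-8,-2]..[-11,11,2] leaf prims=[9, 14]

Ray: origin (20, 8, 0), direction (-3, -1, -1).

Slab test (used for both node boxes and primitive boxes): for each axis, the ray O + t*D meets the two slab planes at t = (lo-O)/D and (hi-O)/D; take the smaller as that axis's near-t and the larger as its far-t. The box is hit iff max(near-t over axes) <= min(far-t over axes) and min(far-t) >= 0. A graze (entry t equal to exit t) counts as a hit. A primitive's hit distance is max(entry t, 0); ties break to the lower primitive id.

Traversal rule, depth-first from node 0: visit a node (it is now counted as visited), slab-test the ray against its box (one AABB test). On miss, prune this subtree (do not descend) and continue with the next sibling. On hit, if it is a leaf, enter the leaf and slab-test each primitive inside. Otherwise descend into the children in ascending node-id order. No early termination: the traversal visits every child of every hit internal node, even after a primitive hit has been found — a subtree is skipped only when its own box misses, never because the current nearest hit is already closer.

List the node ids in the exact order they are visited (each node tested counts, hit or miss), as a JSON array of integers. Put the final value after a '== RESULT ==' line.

Traverse from the root:
N0 x:[1/3,40/3] y:[-10,27] z:[-16,19] -> hit [1/3,40/3], descend [3, 6, 8, 13]
  N3 x:[28/3,40/3] y:[-10,26] z:[-16,-5] -> miss, prune
  N6 x:[1/3,20/3] y:[0,27] z:[-15,-5] -> miss, prune
  N8 x:[5/3,13/3] y:[-10,14] z:[-4,19] -> hit [5/3,13/3], descend [2, 7]
    N2 x:[2,13/3] y:[8,14] z:[-4,19] -> miss, prune
    N7 x:[5/3,10/3] y:[-10,-4] z:[6,7] -> miss, prune
  N13 x:[7,13] y:[-3,18] z:[-2,18] -> hit [7,13], descend [1, 14]
    N1 x:[7,13] y:[13,18] z:[2,18] -> hit [13,13] leaf, test {P1(miss), P2@t=13}
    N14 x:[31/3,35/3] y:[-3,16] z:[-2,2] -> miss, prune

Visited [0, 3, 6, 8, 2, 7, 13, 1, 14]. Tests: 9 box, 1 leaf. Nearest: P2.

== RESULT ==
[0, 3, 6, 8, 2, 7, 13, 1, 14]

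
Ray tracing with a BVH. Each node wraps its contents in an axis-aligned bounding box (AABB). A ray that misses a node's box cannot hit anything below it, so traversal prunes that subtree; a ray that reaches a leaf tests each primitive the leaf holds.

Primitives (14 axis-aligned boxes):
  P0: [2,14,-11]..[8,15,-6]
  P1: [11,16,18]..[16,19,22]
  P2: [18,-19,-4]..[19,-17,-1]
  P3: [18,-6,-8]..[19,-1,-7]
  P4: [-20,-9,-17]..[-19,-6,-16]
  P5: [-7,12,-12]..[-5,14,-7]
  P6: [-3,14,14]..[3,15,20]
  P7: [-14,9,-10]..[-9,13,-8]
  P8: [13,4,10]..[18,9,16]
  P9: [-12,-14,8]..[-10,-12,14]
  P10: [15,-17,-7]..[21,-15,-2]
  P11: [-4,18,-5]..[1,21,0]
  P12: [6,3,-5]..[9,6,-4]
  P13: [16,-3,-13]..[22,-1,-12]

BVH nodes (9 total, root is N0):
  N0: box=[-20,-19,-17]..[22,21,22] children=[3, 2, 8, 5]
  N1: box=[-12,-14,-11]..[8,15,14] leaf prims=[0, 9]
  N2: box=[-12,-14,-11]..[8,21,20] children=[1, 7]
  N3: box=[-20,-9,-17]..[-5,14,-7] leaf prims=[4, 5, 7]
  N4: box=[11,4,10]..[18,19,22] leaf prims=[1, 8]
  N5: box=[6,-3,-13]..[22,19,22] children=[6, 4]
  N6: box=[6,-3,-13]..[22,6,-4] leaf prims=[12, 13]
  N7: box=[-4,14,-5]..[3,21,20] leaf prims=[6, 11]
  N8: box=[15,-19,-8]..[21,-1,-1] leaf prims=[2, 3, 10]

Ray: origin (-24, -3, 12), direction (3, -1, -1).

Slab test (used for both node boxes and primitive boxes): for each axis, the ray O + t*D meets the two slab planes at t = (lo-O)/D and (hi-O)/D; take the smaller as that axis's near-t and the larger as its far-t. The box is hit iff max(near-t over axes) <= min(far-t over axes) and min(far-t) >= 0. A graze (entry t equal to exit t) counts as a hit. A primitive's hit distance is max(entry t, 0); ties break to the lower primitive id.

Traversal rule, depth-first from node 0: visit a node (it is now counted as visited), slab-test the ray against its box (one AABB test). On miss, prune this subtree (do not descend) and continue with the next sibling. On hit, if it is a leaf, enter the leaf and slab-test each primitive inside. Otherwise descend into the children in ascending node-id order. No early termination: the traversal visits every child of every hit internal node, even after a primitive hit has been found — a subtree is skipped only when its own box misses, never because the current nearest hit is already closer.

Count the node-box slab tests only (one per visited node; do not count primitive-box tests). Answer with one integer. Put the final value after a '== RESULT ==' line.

Traverse from the root:
N0 x:[4/3,46/3] y:[-24,16] z:[-10,29] -> hit [4/3,46/3], descend [2, 3, 5, 8]
  N2 x:[4,32/3] y:[-24,11] z:[-8,23] -> hit [4,32/3], descend [1, 7]
    N1 x:[4,32/3] y:[-18,11] z:[-2,23] -> hit [4,32/3] leaf, test {P0(miss), P9(miss)}
    N7 x:[20/3,9] y:[-24,-17] z:[-8,17] -> miss, prune
  N3 x:[4/3,19/3] y:[-17,6] z:[19,29] -> miss, prune
  N5 x:[10,46/3] y:[-22,0] z:[-10,25] -> miss, prune
  N8 x:[13,15] y:[-2,16] z:[13,20] -> hit [13,15] leaf, test {P2@t=14, P3(miss), P10@t=14}

order=[0, 2, 1, 7, 3, 5, 8]  |boxes|=7  |leaves|=2  hit=P2

== RESULT ==
7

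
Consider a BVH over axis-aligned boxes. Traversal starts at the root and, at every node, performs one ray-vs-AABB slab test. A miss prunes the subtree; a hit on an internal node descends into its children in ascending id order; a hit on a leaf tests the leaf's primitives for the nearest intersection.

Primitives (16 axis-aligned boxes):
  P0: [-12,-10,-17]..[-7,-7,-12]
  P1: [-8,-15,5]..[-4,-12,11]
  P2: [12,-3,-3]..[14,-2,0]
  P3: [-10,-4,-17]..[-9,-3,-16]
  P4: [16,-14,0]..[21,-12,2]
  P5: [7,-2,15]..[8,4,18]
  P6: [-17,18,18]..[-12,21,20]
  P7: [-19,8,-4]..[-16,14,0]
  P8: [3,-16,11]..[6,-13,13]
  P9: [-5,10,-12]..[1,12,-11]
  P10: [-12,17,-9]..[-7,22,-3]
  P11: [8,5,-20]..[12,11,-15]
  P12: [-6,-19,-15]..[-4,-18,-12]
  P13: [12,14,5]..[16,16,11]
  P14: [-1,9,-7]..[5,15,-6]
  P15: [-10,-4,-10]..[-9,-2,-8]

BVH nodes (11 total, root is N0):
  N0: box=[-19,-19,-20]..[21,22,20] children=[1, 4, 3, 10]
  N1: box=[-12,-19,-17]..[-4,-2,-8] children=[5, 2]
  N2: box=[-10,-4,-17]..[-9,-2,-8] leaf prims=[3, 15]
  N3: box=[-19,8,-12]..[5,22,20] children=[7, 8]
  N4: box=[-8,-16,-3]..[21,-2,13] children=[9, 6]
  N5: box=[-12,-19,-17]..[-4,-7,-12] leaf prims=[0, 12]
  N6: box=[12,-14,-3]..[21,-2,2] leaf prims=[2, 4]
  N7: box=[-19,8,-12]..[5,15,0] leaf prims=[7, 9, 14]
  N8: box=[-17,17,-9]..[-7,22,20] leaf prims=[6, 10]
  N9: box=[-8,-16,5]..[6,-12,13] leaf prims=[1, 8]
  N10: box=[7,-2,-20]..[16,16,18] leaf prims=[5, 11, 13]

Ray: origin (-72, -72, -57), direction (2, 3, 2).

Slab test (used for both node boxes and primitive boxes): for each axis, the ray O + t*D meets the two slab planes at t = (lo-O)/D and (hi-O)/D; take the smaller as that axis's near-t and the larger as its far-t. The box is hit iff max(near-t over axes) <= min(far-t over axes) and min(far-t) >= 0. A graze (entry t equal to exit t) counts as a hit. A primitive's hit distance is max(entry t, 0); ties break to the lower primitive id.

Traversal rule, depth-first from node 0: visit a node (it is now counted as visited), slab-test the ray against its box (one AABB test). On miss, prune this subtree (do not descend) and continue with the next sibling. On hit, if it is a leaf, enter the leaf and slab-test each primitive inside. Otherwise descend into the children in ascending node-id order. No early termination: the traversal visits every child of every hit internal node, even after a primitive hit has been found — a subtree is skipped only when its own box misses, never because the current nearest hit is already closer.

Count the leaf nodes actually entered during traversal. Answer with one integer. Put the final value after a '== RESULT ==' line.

Trace the traversal:
N0 x:[53/2,93/2] y:[53/3,94/3] z:[37/2,77/2] -> hit [53/2,94/3], descend [1, 3, 4, 10]
  N1 x:[30,34] y:[53/3,70/3] z:[20,49/2] -> miss, prune
  N3 x:[53/2,77/2] y:[80/3,94/3] z:[45/2,77/2] -> hit [80/3,94/3], descend [7, 8]
    N7 x:[53/2,77/2] y:[80/3,29] z:[45/2,57/2] -> hit [80/3,57/2] leaf, test {P7@t=80/3, P9(miss), P14(miss)}
    N8 x:[55/2,65/2] y:[89/3,94/3] z:[24,77/2] -> hit [89/3,94/3] leaf, test {P6(miss), P10(miss)}
  N4 x:[32,93/2] y:[56/3,70/3] z:[27,35] -> miss, prune
  N10 x:[79/2,44] y:[70/3,88/3] z:[37/2,75/2] -> miss, prune

Visited [0, 1, 3, 7, 8, 4, 10]. Tests: 7 box, 2 leaf. Nearest: P7.

== RESULT ==
2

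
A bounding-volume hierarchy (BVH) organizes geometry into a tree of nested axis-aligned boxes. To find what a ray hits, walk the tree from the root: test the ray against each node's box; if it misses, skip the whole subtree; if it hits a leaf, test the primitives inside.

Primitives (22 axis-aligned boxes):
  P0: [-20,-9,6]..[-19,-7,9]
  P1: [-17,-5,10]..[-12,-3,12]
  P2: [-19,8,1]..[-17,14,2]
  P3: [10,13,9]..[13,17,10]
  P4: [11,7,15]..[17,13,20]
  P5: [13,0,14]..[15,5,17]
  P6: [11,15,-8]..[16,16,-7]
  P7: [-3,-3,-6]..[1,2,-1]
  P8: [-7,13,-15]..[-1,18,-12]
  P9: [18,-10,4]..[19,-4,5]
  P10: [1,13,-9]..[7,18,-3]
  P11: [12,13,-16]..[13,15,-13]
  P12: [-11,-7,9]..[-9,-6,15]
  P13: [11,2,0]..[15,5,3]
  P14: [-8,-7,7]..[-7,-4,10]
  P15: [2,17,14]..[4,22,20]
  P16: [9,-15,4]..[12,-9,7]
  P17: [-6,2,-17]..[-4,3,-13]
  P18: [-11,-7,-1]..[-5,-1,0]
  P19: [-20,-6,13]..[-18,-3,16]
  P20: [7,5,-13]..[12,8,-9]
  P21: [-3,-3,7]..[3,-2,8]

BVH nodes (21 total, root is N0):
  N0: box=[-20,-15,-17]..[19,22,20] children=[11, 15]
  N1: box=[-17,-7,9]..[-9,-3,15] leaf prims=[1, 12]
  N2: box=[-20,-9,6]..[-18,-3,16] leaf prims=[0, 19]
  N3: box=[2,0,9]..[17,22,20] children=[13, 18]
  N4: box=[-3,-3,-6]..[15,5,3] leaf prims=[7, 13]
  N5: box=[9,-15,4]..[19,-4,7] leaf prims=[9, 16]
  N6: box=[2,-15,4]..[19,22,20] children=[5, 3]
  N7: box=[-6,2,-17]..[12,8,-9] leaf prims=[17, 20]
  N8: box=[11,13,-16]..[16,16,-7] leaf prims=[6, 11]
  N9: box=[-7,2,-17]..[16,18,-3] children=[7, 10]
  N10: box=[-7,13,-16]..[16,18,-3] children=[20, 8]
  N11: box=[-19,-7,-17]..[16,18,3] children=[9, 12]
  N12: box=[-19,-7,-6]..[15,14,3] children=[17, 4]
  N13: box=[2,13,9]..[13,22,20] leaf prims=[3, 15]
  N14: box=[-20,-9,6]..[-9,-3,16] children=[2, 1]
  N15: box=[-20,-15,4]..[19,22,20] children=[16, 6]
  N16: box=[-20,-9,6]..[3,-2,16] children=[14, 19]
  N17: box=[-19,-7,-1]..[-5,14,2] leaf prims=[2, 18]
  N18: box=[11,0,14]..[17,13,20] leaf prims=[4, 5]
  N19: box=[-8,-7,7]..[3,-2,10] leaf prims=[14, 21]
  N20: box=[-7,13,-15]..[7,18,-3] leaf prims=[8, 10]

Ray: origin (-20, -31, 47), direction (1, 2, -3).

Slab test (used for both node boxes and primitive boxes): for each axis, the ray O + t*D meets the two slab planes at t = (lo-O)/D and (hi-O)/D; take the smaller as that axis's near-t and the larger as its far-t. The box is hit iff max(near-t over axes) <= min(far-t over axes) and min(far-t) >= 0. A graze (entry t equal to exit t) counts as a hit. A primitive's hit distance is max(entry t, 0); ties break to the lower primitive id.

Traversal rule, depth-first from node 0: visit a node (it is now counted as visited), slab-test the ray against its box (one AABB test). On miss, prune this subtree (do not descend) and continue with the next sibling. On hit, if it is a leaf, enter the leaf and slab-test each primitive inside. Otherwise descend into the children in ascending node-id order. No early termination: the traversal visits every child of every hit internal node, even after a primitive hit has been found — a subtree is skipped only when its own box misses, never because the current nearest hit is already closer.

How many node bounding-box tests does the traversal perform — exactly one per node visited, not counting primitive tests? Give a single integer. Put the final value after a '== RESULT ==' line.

Traverse from the root:
N0 x:[0,39] y:[8,53/2] z:[9,64/3] -> hit [9,64/3], descend [11, 15]
  N11 x:[1,36] y:[12,49/2] z:[44/3,64/3] -> hit [44/3,64/3], descend [9, 12]
    N9 x:[13,36] y:[33/2,49/2] z:[50/3,64/3] -> hit [50/3,64/3], descend [7, 10]
      N7 x:[14,32] y:[33/2,39/2] z:[56/3,64/3] -> hit [56/3,39/2] leaf, test {P17(miss), P20(miss)}
      N10 x:[13,36] y:[22,49/2] z:[50/3,21] -> miss, prune
    N12 x:[1,35] y:[12,45/2] z:[44/3,53/3] -> hit [44/3,53/3], descend [4, 17]
      N4 x:[17,35] y:[14,18] z:[44/3,53/3] -> hit [17,53/3] leaf, test {P7(miss), P13(miss)}
      N17 x:[1,15] y:[12,45/2] z:[15,16] -> hit [15,15] leaf, test {P2(miss), P18(miss)}
  N15 x:[0,39] y:[8,53/2] z:[9,43/3] -> hit [9,43/3], descend [6, 16]
    N6 x:[22,39] y:[8,53/2] z:[9,43/3] -> miss, prune
    N16 x:[0,23] y:[11,29/2] z:[31/3,41/3] -> hit [11,41/3], descend [14, 19]
      N14 x:[0,11] y:[11,14] z:[31/3,41/3] -> hit [11,11], descend [1, 2]
        N1 x:[3,11] y:[12,14] z:[32/3,38/3] -> miss, prune
        N2 x:[0,2] y:[11,14] z:[31/3,41/3] -> miss, prune
      N19 x:[12,23] y:[12,29/2] z:[37/3,40/3] -> hit [37/3,40/3] leaf, test {P14@t=37/3, P21(miss)}

order=[0, 11, 9, 7, 10, 12, 4, 17, 15, 6, 16, 14, 1, 2, 19]  |boxes|=15  |leaves|=4  hit=P14

== RESULT ==
15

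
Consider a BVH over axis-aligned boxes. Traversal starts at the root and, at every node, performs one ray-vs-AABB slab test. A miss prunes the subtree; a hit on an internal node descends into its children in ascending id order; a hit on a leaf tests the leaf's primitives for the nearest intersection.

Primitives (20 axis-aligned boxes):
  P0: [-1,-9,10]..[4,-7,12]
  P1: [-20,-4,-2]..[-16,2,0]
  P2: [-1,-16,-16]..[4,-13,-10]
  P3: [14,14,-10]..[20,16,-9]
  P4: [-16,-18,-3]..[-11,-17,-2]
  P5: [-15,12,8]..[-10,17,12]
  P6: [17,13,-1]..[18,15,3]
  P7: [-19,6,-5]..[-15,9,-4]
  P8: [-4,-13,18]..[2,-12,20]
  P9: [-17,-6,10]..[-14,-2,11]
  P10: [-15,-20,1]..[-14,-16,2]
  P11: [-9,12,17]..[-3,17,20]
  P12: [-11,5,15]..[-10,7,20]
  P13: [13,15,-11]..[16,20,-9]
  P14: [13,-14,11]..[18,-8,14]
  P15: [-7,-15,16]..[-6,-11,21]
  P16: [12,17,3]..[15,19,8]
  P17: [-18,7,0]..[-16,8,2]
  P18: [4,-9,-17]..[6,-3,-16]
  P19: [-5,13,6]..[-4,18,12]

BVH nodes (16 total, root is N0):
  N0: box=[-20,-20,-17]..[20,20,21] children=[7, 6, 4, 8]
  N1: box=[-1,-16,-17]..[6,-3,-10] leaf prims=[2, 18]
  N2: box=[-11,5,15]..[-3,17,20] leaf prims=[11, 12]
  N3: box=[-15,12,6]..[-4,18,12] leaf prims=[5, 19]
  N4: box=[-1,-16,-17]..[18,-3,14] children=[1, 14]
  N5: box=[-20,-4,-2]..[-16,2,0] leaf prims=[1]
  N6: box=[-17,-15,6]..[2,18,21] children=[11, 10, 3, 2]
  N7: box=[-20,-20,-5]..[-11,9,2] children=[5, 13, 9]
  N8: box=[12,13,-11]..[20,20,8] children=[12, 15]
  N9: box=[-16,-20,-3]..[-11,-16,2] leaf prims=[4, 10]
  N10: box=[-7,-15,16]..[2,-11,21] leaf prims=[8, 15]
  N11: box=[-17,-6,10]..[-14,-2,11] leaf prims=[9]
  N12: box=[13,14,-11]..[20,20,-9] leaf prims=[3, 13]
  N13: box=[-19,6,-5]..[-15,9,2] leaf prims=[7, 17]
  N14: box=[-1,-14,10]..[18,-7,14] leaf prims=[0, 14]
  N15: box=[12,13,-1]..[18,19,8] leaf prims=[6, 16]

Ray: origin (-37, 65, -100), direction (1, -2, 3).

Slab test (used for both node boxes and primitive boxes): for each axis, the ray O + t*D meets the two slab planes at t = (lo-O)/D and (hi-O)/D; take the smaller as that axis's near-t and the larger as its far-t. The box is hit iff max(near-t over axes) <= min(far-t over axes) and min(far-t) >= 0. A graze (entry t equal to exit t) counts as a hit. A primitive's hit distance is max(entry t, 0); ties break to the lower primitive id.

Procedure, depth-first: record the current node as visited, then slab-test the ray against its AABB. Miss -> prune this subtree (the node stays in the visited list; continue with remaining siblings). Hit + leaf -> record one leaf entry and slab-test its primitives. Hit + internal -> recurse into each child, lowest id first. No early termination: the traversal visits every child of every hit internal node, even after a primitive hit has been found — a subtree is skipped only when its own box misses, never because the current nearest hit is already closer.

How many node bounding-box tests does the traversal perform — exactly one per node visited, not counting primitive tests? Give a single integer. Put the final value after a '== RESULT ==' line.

Trace the traversal:
N0 x:[17,57] y:[45/2,85/2] z:[83/3,121/3] -> hit [83/3,121/3], descend [4, 6, 7, 8]
  N4 x:[36,55] y:[34,81/2] z:[83/3,38] -> hit [36,38], descend [1, 14]
    N1 x:[36,43] y:[34,81/2] z:[83/3,30] -> miss, prune
    N14 x:[36,55] y:[36,79/2] z:[110/3,38] -> hit [110/3,38] leaf, test {P0@t=110/3, P14(miss)}
  N6 x:[20,39] y:[47/2,40] z:[106/3,121/3] -> hit [106/3,39], descend [2, 3, 10, 11]
    N2 x:[26,34] y:[24,30] z:[115/3,40] -> miss, prune
    N3 x:[22,33] y:[47/2,53/2] z:[106/3,112/3] -> miss, prune
    N10 x:[30,39] y:[38,40] z:[116/3,121/3] -> hit [116/3,39] leaf, test {P8(miss), P15(miss)}
    N11 x:[20,23] y:[67/2,71/2] z:[110/3,37] -> miss, prune
  N7 x:[17,26] y:[28,85/2] z:[95/3,34] -> miss, prune
  N8 x:[49,57] y:[45/2,26] z:[89/3,36] -> miss, prune

Visited [0, 4, 1, 14, 6, 2, 3, 10, 11, 7, 8]. Tests: 11 box, 2 leaf. Nearest: P0.

== RESULT ==
11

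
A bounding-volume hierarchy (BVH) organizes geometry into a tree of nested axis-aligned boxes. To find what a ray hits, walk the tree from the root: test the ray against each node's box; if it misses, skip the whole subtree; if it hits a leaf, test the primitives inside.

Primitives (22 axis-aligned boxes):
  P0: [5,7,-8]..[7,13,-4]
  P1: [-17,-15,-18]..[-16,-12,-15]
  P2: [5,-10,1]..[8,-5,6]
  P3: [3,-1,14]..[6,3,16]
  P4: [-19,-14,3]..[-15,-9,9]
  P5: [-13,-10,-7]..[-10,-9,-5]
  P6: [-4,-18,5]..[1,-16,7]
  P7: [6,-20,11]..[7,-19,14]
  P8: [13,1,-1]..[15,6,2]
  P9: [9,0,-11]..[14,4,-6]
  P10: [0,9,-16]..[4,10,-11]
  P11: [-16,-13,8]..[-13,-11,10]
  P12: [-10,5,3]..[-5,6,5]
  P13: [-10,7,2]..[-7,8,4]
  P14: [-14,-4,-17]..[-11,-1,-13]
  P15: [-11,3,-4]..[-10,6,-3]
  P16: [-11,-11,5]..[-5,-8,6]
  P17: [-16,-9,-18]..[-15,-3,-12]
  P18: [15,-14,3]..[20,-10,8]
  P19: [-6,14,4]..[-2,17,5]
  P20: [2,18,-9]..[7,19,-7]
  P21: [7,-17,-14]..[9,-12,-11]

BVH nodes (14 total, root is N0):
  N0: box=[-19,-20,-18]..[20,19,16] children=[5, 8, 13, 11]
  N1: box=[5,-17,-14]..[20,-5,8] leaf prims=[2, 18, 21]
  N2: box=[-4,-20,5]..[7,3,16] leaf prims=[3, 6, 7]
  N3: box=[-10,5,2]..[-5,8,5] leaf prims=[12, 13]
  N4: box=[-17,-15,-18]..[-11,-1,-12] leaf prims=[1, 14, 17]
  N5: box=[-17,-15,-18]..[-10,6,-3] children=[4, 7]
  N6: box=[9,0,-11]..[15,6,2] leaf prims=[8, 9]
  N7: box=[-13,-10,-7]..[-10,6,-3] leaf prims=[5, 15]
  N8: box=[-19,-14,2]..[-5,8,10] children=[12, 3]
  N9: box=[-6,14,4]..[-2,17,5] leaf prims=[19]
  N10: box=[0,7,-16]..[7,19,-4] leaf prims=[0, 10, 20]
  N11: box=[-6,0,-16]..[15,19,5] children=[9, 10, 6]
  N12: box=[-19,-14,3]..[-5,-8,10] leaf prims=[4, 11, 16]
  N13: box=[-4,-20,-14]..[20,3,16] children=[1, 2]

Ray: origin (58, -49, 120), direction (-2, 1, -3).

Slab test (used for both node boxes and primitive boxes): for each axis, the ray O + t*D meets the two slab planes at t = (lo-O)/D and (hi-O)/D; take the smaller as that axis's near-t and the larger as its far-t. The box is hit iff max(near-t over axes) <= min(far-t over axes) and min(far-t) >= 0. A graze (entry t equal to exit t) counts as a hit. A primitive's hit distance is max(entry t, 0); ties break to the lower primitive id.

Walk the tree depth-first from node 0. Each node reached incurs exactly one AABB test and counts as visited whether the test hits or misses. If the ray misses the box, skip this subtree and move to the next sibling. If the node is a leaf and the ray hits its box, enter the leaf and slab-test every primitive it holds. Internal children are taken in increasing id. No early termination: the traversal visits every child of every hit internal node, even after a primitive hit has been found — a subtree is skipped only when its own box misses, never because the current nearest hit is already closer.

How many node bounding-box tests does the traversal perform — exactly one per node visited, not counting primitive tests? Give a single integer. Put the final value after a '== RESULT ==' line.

Trace the traversal:
N0 x:[19,77/2] y:[29,68] z:[104/3,46] -> hit [104/3,77/2], descend [5, 8, 11, 13]
  N5 x:[34,75/2] y:[34,55] z:[41,46] -> miss, prune
  N8 x:[63/2,77/2] y:[35,57] z:[110/3,118/3] -> hit [110/3,77/2], descend [3, 12]
    N3 x:[63/2,34] y:[54,57] z:[115/3,118/3] -> miss, prune
    N12 x:[63/2,77/2] y:[35,41] z:[110/3,39] -> hit [110/3,77/2] leaf, test {P4@t=37, P11@t=110/3, P16(miss)}
  N11 x:[43/2,32] y:[49,68] z:[115/3,136/3] -> miss, prune
  N13 x:[19,31] y:[29,52] z:[104/3,134/3] -> miss, prune

Summary -> nodes [0, 5, 8, 3, 12, 11, 13]; box-tests=7; leaf-entries=1; first=P11

== RESULT ==
7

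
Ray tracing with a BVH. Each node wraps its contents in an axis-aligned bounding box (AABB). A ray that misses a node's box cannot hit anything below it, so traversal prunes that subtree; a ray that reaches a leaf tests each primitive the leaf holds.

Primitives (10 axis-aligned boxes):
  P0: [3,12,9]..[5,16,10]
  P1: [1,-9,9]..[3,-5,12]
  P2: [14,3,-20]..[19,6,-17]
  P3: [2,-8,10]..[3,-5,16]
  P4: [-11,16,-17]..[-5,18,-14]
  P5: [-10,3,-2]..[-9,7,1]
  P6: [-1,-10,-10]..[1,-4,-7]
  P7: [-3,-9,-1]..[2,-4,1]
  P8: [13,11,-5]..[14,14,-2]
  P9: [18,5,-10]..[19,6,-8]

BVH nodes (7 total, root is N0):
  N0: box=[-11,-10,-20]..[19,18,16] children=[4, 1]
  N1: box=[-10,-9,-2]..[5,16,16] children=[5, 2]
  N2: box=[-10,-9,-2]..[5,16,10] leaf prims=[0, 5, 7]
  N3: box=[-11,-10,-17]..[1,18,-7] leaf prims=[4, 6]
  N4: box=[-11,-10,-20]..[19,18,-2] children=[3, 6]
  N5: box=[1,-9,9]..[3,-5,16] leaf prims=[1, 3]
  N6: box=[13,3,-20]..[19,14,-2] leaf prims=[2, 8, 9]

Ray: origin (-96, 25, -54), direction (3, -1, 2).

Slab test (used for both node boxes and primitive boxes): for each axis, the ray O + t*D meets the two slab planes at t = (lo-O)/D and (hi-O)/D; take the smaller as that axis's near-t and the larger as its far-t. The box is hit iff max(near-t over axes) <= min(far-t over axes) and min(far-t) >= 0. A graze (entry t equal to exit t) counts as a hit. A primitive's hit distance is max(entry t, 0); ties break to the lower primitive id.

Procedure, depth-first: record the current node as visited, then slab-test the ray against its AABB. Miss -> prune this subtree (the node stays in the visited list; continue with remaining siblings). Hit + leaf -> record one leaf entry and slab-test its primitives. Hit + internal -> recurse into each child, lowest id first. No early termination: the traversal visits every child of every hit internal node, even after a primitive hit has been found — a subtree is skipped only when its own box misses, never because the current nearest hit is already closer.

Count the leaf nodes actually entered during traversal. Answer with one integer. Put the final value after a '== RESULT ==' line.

Walk:
N0 x:[85/3,115/3] y:[7,35] z:[17,35] -> hit [85/3,35], descend [1, 4]
  N1 x:[86/3,101/3] y:[9,34] z:[26,35] -> hit [86/3,101/3], descend [2, 5]
    N2 x:[86/3,101/3] y:[9,34] z:[26,32] -> hit [86/3,32] leaf, test {P0(miss), P5(miss), P7(miss)}
    N5 x:[97/3,33] y:[30,34] z:[63/2,35] -> hit [97/3,33] leaf, test {P1@t=97/3, P3@t=98/3}
  N4 x:[85/3,115/3] y:[7,35] z:[17,26] -> miss, prune

Visited [0, 1, 2, 5, 4]. Tests: 5 box, 2 leaf. Nearest: P1.

== RESULT ==
2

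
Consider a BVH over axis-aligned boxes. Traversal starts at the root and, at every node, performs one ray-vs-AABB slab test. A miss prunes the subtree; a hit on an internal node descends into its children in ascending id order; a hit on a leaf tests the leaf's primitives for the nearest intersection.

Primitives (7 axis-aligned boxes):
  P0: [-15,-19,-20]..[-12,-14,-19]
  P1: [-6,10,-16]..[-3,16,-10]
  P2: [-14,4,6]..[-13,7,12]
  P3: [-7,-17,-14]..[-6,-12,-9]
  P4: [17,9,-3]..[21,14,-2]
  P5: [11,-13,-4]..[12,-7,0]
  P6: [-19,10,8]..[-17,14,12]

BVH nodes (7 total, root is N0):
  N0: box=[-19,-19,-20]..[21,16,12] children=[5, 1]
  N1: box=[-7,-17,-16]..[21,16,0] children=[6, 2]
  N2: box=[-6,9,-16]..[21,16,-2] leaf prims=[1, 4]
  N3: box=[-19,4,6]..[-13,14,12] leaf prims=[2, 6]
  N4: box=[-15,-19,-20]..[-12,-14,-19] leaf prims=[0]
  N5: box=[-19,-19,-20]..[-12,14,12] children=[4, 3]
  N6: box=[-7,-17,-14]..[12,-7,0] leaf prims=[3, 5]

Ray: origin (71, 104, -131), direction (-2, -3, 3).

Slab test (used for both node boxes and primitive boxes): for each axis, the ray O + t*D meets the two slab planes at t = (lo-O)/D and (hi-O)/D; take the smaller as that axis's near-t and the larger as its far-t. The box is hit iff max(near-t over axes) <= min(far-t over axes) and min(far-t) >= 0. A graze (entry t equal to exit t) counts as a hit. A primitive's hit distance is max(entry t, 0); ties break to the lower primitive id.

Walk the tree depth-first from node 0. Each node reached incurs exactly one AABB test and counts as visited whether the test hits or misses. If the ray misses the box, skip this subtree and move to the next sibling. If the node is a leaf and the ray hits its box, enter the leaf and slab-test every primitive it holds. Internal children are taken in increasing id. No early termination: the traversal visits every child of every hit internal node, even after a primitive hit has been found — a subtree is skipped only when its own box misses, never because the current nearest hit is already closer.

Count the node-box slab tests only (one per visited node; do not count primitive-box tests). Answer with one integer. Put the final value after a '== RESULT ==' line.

Traverse from the root:
N0 x:[25,45] y:[88/3,41] z:[37,143/3] -> hit [37,41], descend [1, 5]
  N1 x:[25,39] y:[88/3,121/3] z:[115/3,131/3] -> hit [115/3,39], descend [2, 6]
    N2 x:[25,77/2] y:[88/3,95/3] z:[115/3,43] -> miss, prune
    N6 x:[59/2,39] y:[37,121/3] z:[39,131/3] -> hit [39,39] leaf, test {P3@t=39, P5(miss)}
  N5 x:[83/2,45] y:[30,41] z:[37,143/3] -> miss, prune

Summary -> nodes [0, 1, 2, 6, 5]; box-tests=5; leaf-entries=1; first=P3

== RESULT ==
5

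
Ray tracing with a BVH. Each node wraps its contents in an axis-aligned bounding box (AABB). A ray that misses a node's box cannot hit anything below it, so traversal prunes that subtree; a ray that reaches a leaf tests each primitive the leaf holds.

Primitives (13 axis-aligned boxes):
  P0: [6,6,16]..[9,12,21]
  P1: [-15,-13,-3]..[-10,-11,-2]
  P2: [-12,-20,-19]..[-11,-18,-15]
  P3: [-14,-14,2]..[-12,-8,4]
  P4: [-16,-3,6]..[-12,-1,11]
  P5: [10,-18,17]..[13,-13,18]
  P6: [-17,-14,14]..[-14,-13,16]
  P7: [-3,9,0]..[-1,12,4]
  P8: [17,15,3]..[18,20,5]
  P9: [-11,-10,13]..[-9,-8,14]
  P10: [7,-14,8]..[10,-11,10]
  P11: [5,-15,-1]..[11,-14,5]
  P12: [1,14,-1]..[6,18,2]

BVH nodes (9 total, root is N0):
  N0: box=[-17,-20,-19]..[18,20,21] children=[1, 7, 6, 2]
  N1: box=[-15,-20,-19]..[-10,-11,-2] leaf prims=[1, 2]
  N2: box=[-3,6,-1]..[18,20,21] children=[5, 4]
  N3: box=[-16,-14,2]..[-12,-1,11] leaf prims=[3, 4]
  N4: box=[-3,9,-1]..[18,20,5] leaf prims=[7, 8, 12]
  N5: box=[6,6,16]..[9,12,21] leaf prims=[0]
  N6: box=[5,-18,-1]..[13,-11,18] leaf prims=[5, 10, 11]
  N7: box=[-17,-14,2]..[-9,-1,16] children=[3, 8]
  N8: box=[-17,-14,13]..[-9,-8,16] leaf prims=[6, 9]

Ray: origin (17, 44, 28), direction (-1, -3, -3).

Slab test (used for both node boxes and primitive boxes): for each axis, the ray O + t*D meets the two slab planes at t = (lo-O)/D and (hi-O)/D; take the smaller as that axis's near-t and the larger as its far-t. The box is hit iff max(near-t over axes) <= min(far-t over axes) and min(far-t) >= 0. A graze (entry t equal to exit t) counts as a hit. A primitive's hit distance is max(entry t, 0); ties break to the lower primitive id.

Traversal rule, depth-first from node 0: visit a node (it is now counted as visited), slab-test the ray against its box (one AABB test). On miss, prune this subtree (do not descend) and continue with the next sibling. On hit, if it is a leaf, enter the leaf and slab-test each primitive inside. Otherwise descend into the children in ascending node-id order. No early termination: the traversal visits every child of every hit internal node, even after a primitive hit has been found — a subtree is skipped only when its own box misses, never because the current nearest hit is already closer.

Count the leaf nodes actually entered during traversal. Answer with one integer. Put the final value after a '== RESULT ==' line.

Trace the traversal:
N0 x:[-1,34] y:[8,64/3] z:[7/3,47/3] -> hit [8,47/3], descend [1, 2, 6, 7]
  N1 x:[27,32] y:[55/3,64/3] z:[10,47/3] -> miss, prune
  N2 x:[-1,20] y:[8,38/3] z:[7/3,29/3] -> hit [8,29/3], descend [4, 5]
    N4 x:[-1,20] y:[8,35/3] z:[23/3,29/3] -> hit [8,29/3] leaf, test {P7(miss), P8(miss), P12(miss)}
    N5 x:[8,11] y:[32/3,38/3] z:[7/3,4] -> miss, prune
  N6 x:[4,12] y:[55/3,62/3] z:[10/3,29/3] -> miss, prune
  N7 x:[26,34] y:[15,58/3] z:[4,26/3] -> miss, prune

Visited [0, 1, 2, 4, 5, 6, 7]. Tests: 7 box, 1 leaf. Nearest: miss.

== RESULT ==
1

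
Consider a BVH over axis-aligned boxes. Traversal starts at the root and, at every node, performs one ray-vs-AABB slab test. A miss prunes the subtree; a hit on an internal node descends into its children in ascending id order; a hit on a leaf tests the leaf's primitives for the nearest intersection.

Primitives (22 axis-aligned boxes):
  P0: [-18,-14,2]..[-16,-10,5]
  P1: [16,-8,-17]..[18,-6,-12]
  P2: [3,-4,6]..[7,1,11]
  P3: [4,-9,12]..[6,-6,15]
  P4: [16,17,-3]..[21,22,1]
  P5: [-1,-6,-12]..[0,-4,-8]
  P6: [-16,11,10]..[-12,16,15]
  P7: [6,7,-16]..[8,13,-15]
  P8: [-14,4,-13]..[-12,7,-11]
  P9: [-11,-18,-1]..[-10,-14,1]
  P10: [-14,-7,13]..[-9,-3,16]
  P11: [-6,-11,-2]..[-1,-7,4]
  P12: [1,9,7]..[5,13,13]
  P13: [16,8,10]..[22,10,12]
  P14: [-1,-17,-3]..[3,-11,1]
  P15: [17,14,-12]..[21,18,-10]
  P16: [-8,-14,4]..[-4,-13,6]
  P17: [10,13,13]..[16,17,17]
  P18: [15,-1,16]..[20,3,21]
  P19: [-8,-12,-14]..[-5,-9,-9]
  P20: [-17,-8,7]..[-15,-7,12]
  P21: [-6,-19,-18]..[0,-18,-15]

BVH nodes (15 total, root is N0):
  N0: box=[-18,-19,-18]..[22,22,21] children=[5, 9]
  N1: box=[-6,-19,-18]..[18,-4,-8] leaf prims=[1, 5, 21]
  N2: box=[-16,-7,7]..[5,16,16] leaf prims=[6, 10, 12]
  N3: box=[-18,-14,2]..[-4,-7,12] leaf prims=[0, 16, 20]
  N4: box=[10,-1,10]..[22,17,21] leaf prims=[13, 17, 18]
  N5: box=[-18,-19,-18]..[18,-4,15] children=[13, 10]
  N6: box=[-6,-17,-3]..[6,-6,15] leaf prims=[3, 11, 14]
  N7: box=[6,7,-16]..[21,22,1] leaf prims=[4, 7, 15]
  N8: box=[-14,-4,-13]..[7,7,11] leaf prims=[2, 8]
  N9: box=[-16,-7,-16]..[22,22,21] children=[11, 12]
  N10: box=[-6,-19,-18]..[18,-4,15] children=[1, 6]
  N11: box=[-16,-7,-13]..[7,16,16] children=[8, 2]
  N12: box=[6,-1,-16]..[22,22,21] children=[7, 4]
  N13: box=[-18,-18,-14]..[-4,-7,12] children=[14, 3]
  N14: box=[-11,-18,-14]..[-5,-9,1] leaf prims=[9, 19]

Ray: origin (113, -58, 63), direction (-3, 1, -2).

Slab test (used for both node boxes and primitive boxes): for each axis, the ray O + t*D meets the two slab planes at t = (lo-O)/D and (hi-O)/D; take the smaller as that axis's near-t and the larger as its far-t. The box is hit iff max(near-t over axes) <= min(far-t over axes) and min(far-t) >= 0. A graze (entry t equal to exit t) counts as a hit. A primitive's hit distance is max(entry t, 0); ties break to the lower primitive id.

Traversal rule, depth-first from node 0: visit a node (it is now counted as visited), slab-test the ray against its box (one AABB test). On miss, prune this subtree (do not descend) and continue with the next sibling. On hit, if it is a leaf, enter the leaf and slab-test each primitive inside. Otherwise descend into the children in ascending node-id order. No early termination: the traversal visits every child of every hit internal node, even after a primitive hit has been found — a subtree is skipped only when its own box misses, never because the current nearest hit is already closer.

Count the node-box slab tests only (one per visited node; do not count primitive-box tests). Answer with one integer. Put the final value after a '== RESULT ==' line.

Trace the traversal:
N0 x:[91/3,131/3] y:[39,80] z:[21,81/2] -> hit [39,81/2], descend [5, 9]
  N5 x:[95/3,131/3] y:[39,54] z:[24,81/2] -> hit [39,81/2], descend [10, 13]
    N10 x:[95/3,119/3] y:[39,54] z:[24,81/2] -> hit [39,119/3], descend [1, 6]
      N1 x:[95/3,119/3] y:[39,54] z:[71/2,81/2] -> hit [39,119/3] leaf, test {P1(miss), P5(miss), P21@t=39}
      N6 x:[107/3,119/3] y:[41,52] z:[24,33] -> miss, prune
    N13 x:[39,131/3] y:[40,51] z:[51/2,77/2] -> miss, prune
  N9 x:[91/3,43] y:[51,80] z:[21,79/2] -> miss, prune

7 AABB tests over nodes [0, 5, 10, 1, 6, 13, 9]; 1 leaf entered; closest P21.

== RESULT ==
7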